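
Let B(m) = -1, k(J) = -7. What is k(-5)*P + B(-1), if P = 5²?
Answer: -176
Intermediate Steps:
P = 25
k(-5)*P + B(-1) = -7*25 - 1 = -175 - 1 = -176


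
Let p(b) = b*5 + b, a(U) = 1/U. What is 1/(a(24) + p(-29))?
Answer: -24/4175 ≈ -0.0057485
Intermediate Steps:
p(b) = 6*b (p(b) = 5*b + b = 6*b)
1/(a(24) + p(-29)) = 1/(1/24 + 6*(-29)) = 1/(1/24 - 174) = 1/(-4175/24) = -24/4175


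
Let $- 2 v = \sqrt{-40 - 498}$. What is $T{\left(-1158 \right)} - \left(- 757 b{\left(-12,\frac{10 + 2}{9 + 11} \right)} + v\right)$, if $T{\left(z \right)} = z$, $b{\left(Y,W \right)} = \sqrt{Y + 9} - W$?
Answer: $- \frac{8061}{5} + \frac{i \sqrt{538}}{2} + 757 i \sqrt{3} \approx -1612.2 + 1322.8 i$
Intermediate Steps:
$v = - \frac{i \sqrt{538}}{2}$ ($v = - \frac{\sqrt{-40 - 498}}{2} = - \frac{\sqrt{-538}}{2} = - \frac{i \sqrt{538}}{2} \approx - 11.597 i$)
$b{\left(Y,W \right)} = \sqrt{9 + Y} - W$
$T{\left(-1158 \right)} - \left(- 757 b{\left(-12,\frac{10 + 2}{9 + 11} \right)} + v\right) = -1158 - \left(- 757 \left(\sqrt{9 - 12} - \frac{10 + 2}{9 + 11}\right) - \frac{i \sqrt{538}}{2}\right) = -1158 - \left(- 757 \left(\sqrt{-3} - \frac{12}{20}\right) - \frac{i \sqrt{538}}{2}\right) = -1158 - \left(- 757 \left(i \sqrt{3} - 12 \cdot \frac{1}{20}\right) - \frac{i \sqrt{538}}{2}\right) = -1158 - \left(- 757 \left(i \sqrt{3} - \frac{3}{5}\right) - \frac{i \sqrt{538}}{2}\right) = -1158 - \left(- 757 \left(- \frac{3}{5} + i \sqrt{3}\right) - \frac{i \sqrt{538}}{2}\right) = -1158 - \left(\left(\frac{2271}{5} - 757 i \sqrt{3}\right) - \frac{i \sqrt{538}}{2}\right) = -1158 - \left(\frac{2271}{5} - 757 i \sqrt{3} - \frac{i \sqrt{538}}{2}\right) = -1158 + \left(- \frac{2271}{5} + \frac{i \sqrt{538}}{2} + 757 i \sqrt{3}\right) = - \frac{8061}{5} + \frac{i \sqrt{538}}{2} + 757 i \sqrt{3}$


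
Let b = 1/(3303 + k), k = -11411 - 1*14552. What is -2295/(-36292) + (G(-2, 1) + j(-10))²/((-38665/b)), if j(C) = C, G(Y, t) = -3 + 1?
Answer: 502691737887/7949298969700 ≈ 0.063237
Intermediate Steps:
G(Y, t) = -2
k = -25963 (k = -11411 - 14552 = -25963)
b = -1/22660 (b = 1/(3303 - 25963) = 1/(-22660) = -1/22660 ≈ -4.4131e-5)
-2295/(-36292) + (G(-2, 1) + j(-10))²/((-38665/b)) = -2295/(-36292) + (-2 - 10)²/((-38665/(-1/22660))) = -2295*(-1/36292) + (-12)²/((-38665*(-22660))) = 2295/36292 + 144/876148900 = 2295/36292 + 144*(1/876148900) = 2295/36292 + 36/219037225 = 502691737887/7949298969700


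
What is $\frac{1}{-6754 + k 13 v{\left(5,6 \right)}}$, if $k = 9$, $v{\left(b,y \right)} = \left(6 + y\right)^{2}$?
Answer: $\frac{1}{10094} \approx 9.9069 \cdot 10^{-5}$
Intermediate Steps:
$\frac{1}{-6754 + k 13 v{\left(5,6 \right)}} = \frac{1}{-6754 + 9 \cdot 13 \left(6 + 6\right)^{2}} = \frac{1}{-6754 + 117 \cdot 12^{2}} = \frac{1}{-6754 + 117 \cdot 144} = \frac{1}{-6754 + 16848} = \frac{1}{10094}$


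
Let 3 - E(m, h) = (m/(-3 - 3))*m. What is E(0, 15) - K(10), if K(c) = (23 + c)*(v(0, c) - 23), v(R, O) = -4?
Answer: 894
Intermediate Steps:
K(c) = -621 - 27*c (K(c) = (23 + c)*(-4 - 23) = (23 + c)*(-27) = -621 - 27*c)
E(m, h) = 3 + m²/6 (E(m, h) = 3 - m/(-3 - 3)*m = 3 - m/(-6)*m = 3 - m*(-⅙)*m = 3 - (-m/6)*m = 3 - (-1)*m²/6 = 3 + m²/6)
E(0, 15) - K(10) = (3 + (⅙)*0²) - (-621 - 27*10) = (3 + (⅙)*0) - (-621 - 270) = (3 + 0) - 1*(-891) = 3 + 891 = 894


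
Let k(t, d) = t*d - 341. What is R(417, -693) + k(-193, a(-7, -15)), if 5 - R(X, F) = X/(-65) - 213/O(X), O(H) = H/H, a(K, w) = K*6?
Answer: 519312/65 ≈ 7989.4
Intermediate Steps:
a(K, w) = 6*K
k(t, d) = -341 + d*t (k(t, d) = d*t - 341 = -341 + d*t)
O(H) = 1
R(X, F) = 218 + X/65 (R(X, F) = 5 - (X/(-65) - 213/1) = 5 - (X*(-1/65) - 213*1) = 5 - (-X/65 - 213) = 5 - (-213 - X/65) = 5 + (213 + X/65) = 218 + X/65)
R(417, -693) + k(-193, a(-7, -15)) = (218 + (1/65)*417) + (-341 + (6*(-7))*(-193)) = (218 + 417/65) + (-341 - 42*(-193)) = 14587/65 + (-341 + 8106) = 14587/65 + 7765 = 519312/65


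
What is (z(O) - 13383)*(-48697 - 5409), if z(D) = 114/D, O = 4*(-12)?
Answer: 2896916399/4 ≈ 7.2423e+8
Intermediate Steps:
O = -48
(z(O) - 13383)*(-48697 - 5409) = (114/(-48) - 13383)*(-48697 - 5409) = (114*(-1/48) - 13383)*(-54106) = (-19/8 - 13383)*(-54106) = -107083/8*(-54106) = 2896916399/4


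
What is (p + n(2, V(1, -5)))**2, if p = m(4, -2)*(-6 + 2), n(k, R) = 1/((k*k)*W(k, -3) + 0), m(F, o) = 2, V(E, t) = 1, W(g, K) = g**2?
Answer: 16129/256 ≈ 63.004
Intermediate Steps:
n(k, R) = k**(-4) (n(k, R) = 1/((k*k)*k**2 + 0) = 1/(k**2*k**2 + 0) = 1/(k**4 + 0) = 1/(k**4) = k**(-4))
p = -8 (p = 2*(-6 + 2) = 2*(-4) = -8)
(p + n(2, V(1, -5)))**2 = (-8 + 2**(-4))**2 = (-8 + 1/16)**2 = (-127/16)**2 = 16129/256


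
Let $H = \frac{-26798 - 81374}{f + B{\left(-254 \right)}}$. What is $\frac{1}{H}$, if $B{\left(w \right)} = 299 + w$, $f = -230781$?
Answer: $\frac{57684}{27043} \approx 2.133$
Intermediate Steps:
$H = \frac{27043}{57684}$ ($H = \frac{-26798 - 81374}{-230781 + \left(299 - 254\right)} = - \frac{108172}{-230781 + 45} = - \frac{108172}{-230736} = \left(-108172\right) \left(- \frac{1}{230736}\right) = \frac{27043}{57684} \approx 0.46881$)
$\frac{1}{H} = \frac{1}{\frac{27043}{57684}} = \frac{57684}{27043}$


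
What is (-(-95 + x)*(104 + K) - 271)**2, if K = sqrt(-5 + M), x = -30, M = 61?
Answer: 162902441 + 6364500*sqrt(14) ≈ 1.8672e+8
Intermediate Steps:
K = 2*sqrt(14) (K = sqrt(-5 + 61) = sqrt(56) = 2*sqrt(14) ≈ 7.4833)
(-(-95 + x)*(104 + K) - 271)**2 = (-(-95 - 30)*(104 + 2*sqrt(14)) - 271)**2 = (-(-125)*(104 + 2*sqrt(14)) - 271)**2 = (-(-13000 - 250*sqrt(14)) - 271)**2 = ((13000 + 250*sqrt(14)) - 271)**2 = (12729 + 250*sqrt(14))**2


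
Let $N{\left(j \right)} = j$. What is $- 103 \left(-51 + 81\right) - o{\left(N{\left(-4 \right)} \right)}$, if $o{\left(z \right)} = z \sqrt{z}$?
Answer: $-3090 + 8 i \approx -3090.0 + 8.0 i$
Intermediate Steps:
$o{\left(z \right)} = z^{\frac{3}{2}}$
$- 103 \left(-51 + 81\right) - o{\left(N{\left(-4 \right)} \right)} = - 103 \left(-51 + 81\right) - \left(-4\right)^{\frac{3}{2}} = \left(-103\right) 30 - - 8 i = -3090 + 8 i$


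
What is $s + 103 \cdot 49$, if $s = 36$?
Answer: $5083$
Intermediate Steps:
$s + 103 \cdot 49 = 36 + 103 \cdot 49 = 36 + 5047 = 5083$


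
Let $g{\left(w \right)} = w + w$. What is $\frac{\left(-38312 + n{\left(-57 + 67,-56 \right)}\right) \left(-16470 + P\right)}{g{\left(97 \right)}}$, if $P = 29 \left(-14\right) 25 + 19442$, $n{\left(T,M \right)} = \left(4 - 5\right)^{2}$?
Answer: $1417507$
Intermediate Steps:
$g{\left(w \right)} = 2 w$
$n{\left(T,M \right)} = 1$ ($n{\left(T,M \right)} = \left(-1\right)^{2} = 1$)
$P = 9292$ ($P = \left(-406\right) 25 + 19442 = -10150 + 19442 = 9292$)
$\frac{\left(-38312 + n{\left(-57 + 67,-56 \right)}\right) \left(-16470 + P\right)}{g{\left(97 \right)}} = \frac{\left(-38312 + 1\right) \left(-16470 + 9292\right)}{2 \cdot 97} = \frac{\left(-38311\right) \left(-7178\right)}{194} = 274996358 \cdot \frac{1}{194} = 1417507$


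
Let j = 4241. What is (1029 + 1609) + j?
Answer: 6879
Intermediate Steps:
(1029 + 1609) + j = (1029 + 1609) + 4241 = 2638 + 4241 = 6879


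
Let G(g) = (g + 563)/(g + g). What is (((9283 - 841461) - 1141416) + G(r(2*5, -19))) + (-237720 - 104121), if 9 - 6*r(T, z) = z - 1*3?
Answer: -143553561/62 ≈ -2.3154e+6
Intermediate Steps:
r(T, z) = 2 - z/6 (r(T, z) = 3/2 - (z - 1*3)/6 = 3/2 - (z - 3)/6 = 3/2 - (-3 + z)/6 = 3/2 + (½ - z/6) = 2 - z/6)
G(g) = (563 + g)/(2*g) (G(g) = (563 + g)/((2*g)) = (563 + g)*(1/(2*g)) = (563 + g)/(2*g))
(((9283 - 841461) - 1141416) + G(r(2*5, -19))) + (-237720 - 104121) = (((9283 - 841461) - 1141416) + (563 + (2 - ⅙*(-19)))/(2*(2 - ⅙*(-19)))) + (-237720 - 104121) = ((-832178 - 1141416) + (563 + (2 + 19/6))/(2*(2 + 19/6))) - 341841 = (-1973594 + (563 + 31/6)/(2*(31/6))) - 341841 = (-1973594 + (½)*(6/31)*(3409/6)) - 341841 = (-1973594 + 3409/62) - 341841 = -122359419/62 - 341841 = -143553561/62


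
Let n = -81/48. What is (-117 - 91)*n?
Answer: 351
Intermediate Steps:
n = -27/16 (n = -81*1/48 = -27/16 ≈ -1.6875)
(-117 - 91)*n = (-117 - 91)*(-27/16) = -208*(-27/16) = 351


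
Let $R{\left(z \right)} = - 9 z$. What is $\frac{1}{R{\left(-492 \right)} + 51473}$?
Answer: $\frac{1}{55901} \approx 1.7889 \cdot 10^{-5}$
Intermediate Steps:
$\frac{1}{R{\left(-492 \right)} + 51473} = \frac{1}{\left(-9\right) \left(-492\right) + 51473} = \frac{1}{4428 + 51473} = \frac{1}{55901}$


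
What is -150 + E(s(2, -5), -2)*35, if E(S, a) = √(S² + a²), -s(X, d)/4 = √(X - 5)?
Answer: -150 + 70*I*√11 ≈ -150.0 + 232.16*I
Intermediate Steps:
s(X, d) = -4*√(-5 + X) (s(X, d) = -4*√(X - 5) = -4*√(-5 + X))
-150 + E(s(2, -5), -2)*35 = -150 + √((-4*√(-5 + 2))² + (-2)²)*35 = -150 + √((-4*I*√3)² + 4)*35 = -150 + √(-48 + 4)*35 = -150 + √(-44)*35 = -150 + (2*I*√11)*35 = -150 + 70*I*√11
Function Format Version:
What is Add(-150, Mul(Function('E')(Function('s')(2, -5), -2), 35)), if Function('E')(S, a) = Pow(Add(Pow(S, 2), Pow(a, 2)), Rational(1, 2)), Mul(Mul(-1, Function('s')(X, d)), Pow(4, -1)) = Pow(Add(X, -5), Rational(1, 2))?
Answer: Add(-150, Mul(70, I, Pow(11, Rational(1, 2)))) ≈ Add(-150.00, Mul(232.16, I))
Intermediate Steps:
Function('s')(X, d) = Mul(-4, Pow(Add(-5, X), Rational(1, 2))) (Function('s')(X, d) = Mul(-4, Pow(Add(X, -5), Rational(1, 2))) = Mul(-4, Pow(Add(-5, X), Rational(1, 2))))
Add(-150, Mul(Function('E')(Function('s')(2, -5), -2), 35)) = Add(-150, Mul(Pow(Add(Pow(Mul(-4, Pow(Add(-5, 2), Rational(1, 2))), 2), Pow(-2, 2)), Rational(1, 2)), 35)) = Add(-150, Mul(Pow(Add(Pow(Mul(-4, Pow(-3, Rational(1, 2))), 2), 4), Rational(1, 2)), 35)) = Add(-150, Mul(Pow(Add(Pow(Mul(-4, Mul(I, Pow(3, Rational(1, 2)))), 2), 4), Rational(1, 2)), 35)) = Add(-150, Mul(Pow(Add(Pow(Mul(-4, I, Pow(3, Rational(1, 2))), 2), 4), Rational(1, 2)), 35)) = Add(-150, Mul(Pow(Add(-48, 4), Rational(1, 2)), 35)) = Add(-150, Mul(Pow(-44, Rational(1, 2)), 35)) = Add(-150, Mul(Mul(2, I, Pow(11, Rational(1, 2))), 35)) = Add(-150, Mul(70, I, Pow(11, Rational(1, 2))))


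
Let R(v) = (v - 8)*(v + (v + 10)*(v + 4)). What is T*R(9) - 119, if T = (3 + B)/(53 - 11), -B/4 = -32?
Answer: 14269/21 ≈ 679.48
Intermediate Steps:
B = 128 (B = -4*(-32) = 128)
T = 131/42 (T = (3 + 128)/(53 - 11) = 131/42 ≈ 3.1190)
R(v) = (-8 + v)*(v + (4 + v)*(10 + v)) (R(v) = (-8 + v)*(v + (10 + v)*(4 + v)) = (-8 + v)*(v + (4 + v)*(10 + v)))
T*R(9) - 119 = 131*(-320 + 9³ - 80*9 + 7*9²)/42 - 119 = 131*(-320 + 729 - 720 + 7*81)/42 - 119 = 131*(-320 + 729 - 720 + 567)/42 - 119 = (131/42)*256 - 119 = 16768/21 - 119 = 14269/21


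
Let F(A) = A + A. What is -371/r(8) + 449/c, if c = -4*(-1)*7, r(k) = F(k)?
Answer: -801/112 ≈ -7.1518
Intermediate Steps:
F(A) = 2*A
r(k) = 2*k
c = 28 (c = 4*7 = 28)
-371/r(8) + 449/c = -371/(2*8) + 449/28 = -371/16 + 449*(1/28) = -371*1/16 + 449/28 = -371/16 + 449/28 = -801/112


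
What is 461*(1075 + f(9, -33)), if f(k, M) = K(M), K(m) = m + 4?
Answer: 482206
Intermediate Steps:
K(m) = 4 + m
f(k, M) = 4 + M
461*(1075 + f(9, -33)) = 461*(1075 + (4 - 33)) = 461*(1075 - 29) = 461*1046 = 482206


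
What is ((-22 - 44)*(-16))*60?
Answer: 63360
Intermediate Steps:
((-22 - 44)*(-16))*60 = -66*(-16)*60 = 1056*60 = 63360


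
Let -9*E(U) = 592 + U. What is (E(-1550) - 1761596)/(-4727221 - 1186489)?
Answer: 7926703/26611695 ≈ 0.29787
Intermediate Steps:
E(U) = -592/9 - U/9 (E(U) = -(592 + U)/9 = -592/9 - U/9)
(E(-1550) - 1761596)/(-4727221 - 1186489) = ((-592/9 - ⅑*(-1550)) - 1761596)/(-4727221 - 1186489) = ((-592/9 + 1550/9) - 1761596)/(-5913710) = (958/9 - 1761596)*(-1/5913710) = -15853406/9*(-1/5913710) = 7926703/26611695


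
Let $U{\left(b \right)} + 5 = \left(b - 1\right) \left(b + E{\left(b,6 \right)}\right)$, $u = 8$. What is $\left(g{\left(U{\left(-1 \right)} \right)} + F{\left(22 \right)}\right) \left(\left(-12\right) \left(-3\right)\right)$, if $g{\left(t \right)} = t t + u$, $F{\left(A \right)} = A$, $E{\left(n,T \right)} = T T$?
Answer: $203580$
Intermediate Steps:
$E{\left(n,T \right)} = T^{2}$
$U{\left(b \right)} = -5 + \left(-1 + b\right) \left(36 + b\right)$ ($U{\left(b \right)} = -5 + \left(b - 1\right) \left(b + 6^{2}\right) = -5 + \left(-1 + b\right) \left(b + 36\right) = -5 + \left(-1 + b\right) \left(36 + b\right)$)
$g{\left(t \right)} = 8 + t^{2}$ ($g{\left(t \right)} = t t + 8 = t^{2} + 8 = 8 + t^{2}$)
$\left(g{\left(U{\left(-1 \right)} \right)} + F{\left(22 \right)}\right) \left(\left(-12\right) \left(-3\right)\right) = \left(\left(8 + \left(-41 + \left(-1\right)^{2} + 35 \left(-1\right)\right)^{2}\right) + 22\right) \left(\left(-12\right) \left(-3\right)\right) = \left(\left(8 + \left(-41 + 1 - 35\right)^{2}\right) + 22\right) 36 = \left(\left(8 + \left(-75\right)^{2}\right) + 22\right) 36 = \left(\left(8 + 5625\right) + 22\right) 36 = \left(5633 + 22\right) 36 = 5655 \cdot 36 = 203580$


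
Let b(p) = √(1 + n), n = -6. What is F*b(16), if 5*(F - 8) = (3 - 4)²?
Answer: 41*I*√5/5 ≈ 18.336*I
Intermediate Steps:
b(p) = I*√5 (b(p) = √(1 - 6) = √(-5) = I*√5)
F = 41/5 (F = 8 + (3 - 4)²/5 = 8 + (⅕)*(-1)² = 8 + (⅕)*1 = 8 + ⅕ = 41/5 ≈ 8.2000)
F*b(16) = 41*(I*√5)/5 = 41*I*√5/5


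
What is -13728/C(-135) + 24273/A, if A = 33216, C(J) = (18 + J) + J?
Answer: 12836279/232512 ≈ 55.207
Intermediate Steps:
C(J) = 18 + 2*J
-13728/C(-135) + 24273/A = -13728/(18 + 2*(-135)) + 24273/33216 = -13728/(18 - 270) + 24273*(1/33216) = -13728/(-252) + 8091/11072 = -13728*(-1/252) + 8091/11072 = 1144/21 + 8091/11072 = 12836279/232512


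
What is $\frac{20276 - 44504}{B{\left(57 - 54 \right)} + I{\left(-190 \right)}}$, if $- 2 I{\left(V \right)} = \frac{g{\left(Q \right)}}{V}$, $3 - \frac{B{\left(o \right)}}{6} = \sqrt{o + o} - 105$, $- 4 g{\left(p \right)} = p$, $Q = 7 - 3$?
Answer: $- \frac{2267033826960}{60602454721} - \frac{20991139200 \sqrt{6}}{60602454721} \approx -38.257$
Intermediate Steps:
$Q = 4$ ($Q = 7 - 3 = 4$)
$g{\left(p \right)} = - \frac{p}{4}$
$B{\left(o \right)} = 648 - 6 \sqrt{2} \sqrt{o}$ ($B{\left(o \right)} = 18 - 6 \left(\sqrt{o + o} - 105\right) = 18 - 6 \left(\sqrt{2 o} - 105\right) = 18 - 6 \left(\sqrt{2} \sqrt{o} - 105\right) = 18 - 6 \left(-105 + \sqrt{2} \sqrt{o}\right) = 18 - \left(-630 + 6 \sqrt{2} \sqrt{o}\right) = 648 - 6 \sqrt{2} \sqrt{o}$)
$I{\left(V \right)} = \frac{1}{2 V}$ ($I{\left(V \right)} = - \frac{\left(- \frac{1}{4}\right) 4 \frac{1}{V}}{2} = - \frac{\left(-1\right) \frac{1}{V}}{2} = \frac{1}{2 V}$)
$\frac{20276 - 44504}{B{\left(57 - 54 \right)} + I{\left(-190 \right)}} = \frac{20276 - 44504}{\left(648 - 6 \sqrt{2} \sqrt{57 - 54}\right) + \frac{1}{2 \left(-190\right)}} = - \frac{24228}{\left(648 - 6 \sqrt{2} \sqrt{3}\right) + \frac{1}{2} \left(- \frac{1}{190}\right)} = - \frac{24228}{\left(648 - 6 \sqrt{6}\right) - \frac{1}{380}} = - \frac{24228}{\frac{246239}{380} - 6 \sqrt{6}}$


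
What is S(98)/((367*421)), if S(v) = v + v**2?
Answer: 9702/154507 ≈ 0.062793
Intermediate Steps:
S(98)/((367*421)) = (98*(1 + 98))/((367*421)) = (98*99)/154507 = 9702*(1/154507) = 9702/154507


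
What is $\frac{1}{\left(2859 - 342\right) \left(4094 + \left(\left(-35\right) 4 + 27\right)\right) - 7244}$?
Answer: $\frac{1}{10012933} \approx 9.9871 \cdot 10^{-8}$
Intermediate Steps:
$\frac{1}{\left(2859 - 342\right) \left(4094 + \left(\left(-35\right) 4 + 27\right)\right) - 7244} = \frac{1}{2517 \left(4094 + \left(-140 + 27\right)\right) - 7244} = \frac{1}{2517 \left(4094 - 113\right) - 7244} = \frac{1}{2517 \cdot 3981 - 7244} = \frac{1}{10020177 - 7244} = \frac{1}{10012933}$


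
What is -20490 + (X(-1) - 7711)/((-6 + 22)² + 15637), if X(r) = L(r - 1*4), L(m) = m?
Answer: -325655286/15893 ≈ -20491.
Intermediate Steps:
X(r) = -4 + r (X(r) = r - 1*4 = r - 4 = -4 + r)
-20490 + (X(-1) - 7711)/((-6 + 22)² + 15637) = -20490 + ((-4 - 1) - 7711)/((-6 + 22)² + 15637) = -20490 + (-5 - 7711)/(16² + 15637) = -20490 - 7716/(256 + 15637) = -20490 - 7716/15893 = -325655286/15893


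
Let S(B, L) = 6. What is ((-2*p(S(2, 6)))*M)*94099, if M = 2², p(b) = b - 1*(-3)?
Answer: -6775128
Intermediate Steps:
p(b) = 3 + b (p(b) = b + 3 = 3 + b)
M = 4
((-2*p(S(2, 6)))*M)*94099 = (-2*(3 + 6)*4)*94099 = (-2*9*4)*94099 = -18*4*94099 = -72*94099 = -6775128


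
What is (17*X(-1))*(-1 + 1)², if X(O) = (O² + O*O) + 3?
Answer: 0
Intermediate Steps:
X(O) = 3 + 2*O² (X(O) = (O² + O²) + 3 = 2*O² + 3 = 3 + 2*O²)
(17*X(-1))*(-1 + 1)² = (17*(3 + 2*(-1)²))*(-1 + 1)² = (17*(3 + 2*1))*0² = (17*(3 + 2))*0 = (17*5)*0 = 85*0 = 0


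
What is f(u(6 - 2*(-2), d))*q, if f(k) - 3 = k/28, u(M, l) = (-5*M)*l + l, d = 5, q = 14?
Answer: -161/2 ≈ -80.500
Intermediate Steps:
u(M, l) = l - 5*M*l (u(M, l) = -5*M*l + l = l - 5*M*l)
f(k) = 3 + k/28
f(u(6 - 2*(-2), d))*q = (3 + (5*(1 - 5*(6 - 2*(-2))))/28)*14 = (3 + (5*(1 - 5*(6 + 4)))/28)*14 = (3 + (5*(1 - 5*10))/28)*14 = (3 + (5*(1 - 50))/28)*14 = (3 + (5*(-49))/28)*14 = (3 + (1/28)*(-245))*14 = (3 - 35/4)*14 = -23/4*14 = -161/2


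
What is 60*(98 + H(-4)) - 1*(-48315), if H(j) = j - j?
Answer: 54195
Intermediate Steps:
H(j) = 0
60*(98 + H(-4)) - 1*(-48315) = 60*(98 + 0) - 1*(-48315) = 60*98 + 48315 = 5880 + 48315 = 54195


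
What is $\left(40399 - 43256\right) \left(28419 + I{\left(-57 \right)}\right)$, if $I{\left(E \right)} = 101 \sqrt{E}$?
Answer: $-81193083 - 288557 i \sqrt{57} \approx -8.1193 \cdot 10^{7} - 2.1786 \cdot 10^{6} i$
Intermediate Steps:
$\left(40399 - 43256\right) \left(28419 + I{\left(-57 \right)}\right) = \left(40399 - 43256\right) \left(28419 + 101 \sqrt{-57}\right) = - 2857 \left(28419 + 101 i \sqrt{57}\right) = -81193083 - 288557 i \sqrt{57}$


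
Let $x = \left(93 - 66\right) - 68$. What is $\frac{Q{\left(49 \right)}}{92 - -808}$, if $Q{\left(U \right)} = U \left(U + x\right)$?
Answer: $\frac{98}{225} \approx 0.43556$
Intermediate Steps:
$x = -41$ ($x = 27 - 68 = -41$)
$Q{\left(U \right)} = U \left(-41 + U\right)$ ($Q{\left(U \right)} = U \left(U - 41\right) = U \left(-41 + U\right)$)
$\frac{Q{\left(49 \right)}}{92 - -808} = \frac{49 \left(-41 + 49\right)}{92 - -808} = \frac{49 \cdot 8}{92 + 808} = \frac{392}{900} = 392 \cdot \frac{1}{900} = \frac{98}{225}$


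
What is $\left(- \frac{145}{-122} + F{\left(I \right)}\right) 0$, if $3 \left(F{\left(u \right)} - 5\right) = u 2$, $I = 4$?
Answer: $0$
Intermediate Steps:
$F{\left(u \right)} = 5 + \frac{2 u}{3}$ ($F{\left(u \right)} = 5 + \frac{u 2}{3} = 5 + \frac{2 u}{3}$)
$\left(- \frac{145}{-122} + F{\left(I \right)}\right) 0 = \left(- \frac{145}{-122} + \left(5 + \frac{2}{3} \cdot 4\right)\right) 0 = \left(\left(-145\right) \left(- \frac{1}{122}\right) + \left(5 + \frac{8}{3}\right)\right) 0 = \left(\frac{145}{122} + \frac{23}{3}\right) 0 = \frac{3241}{366} \cdot 0 = 0$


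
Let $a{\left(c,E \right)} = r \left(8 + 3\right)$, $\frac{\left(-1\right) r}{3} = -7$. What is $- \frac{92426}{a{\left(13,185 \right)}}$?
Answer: $- \frac{92426}{231} \approx -400.11$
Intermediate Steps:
$r = 21$ ($r = \left(-3\right) \left(-7\right) = 21$)
$a{\left(c,E \right)} = 231$ ($a{\left(c,E \right)} = 21 \left(8 + 3\right) = 21 \cdot 11 = 231$)
$- \frac{92426}{a{\left(13,185 \right)}} = - \frac{92426}{231}$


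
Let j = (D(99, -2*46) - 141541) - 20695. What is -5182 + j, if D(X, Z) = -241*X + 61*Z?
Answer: -196889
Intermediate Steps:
j = -191707 (j = ((-241*99 + 61*(-2*46)) - 141541) - 20695 = ((-23859 + 61*(-92)) - 141541) - 20695 = ((-23859 - 5612) - 141541) - 20695 = (-29471 - 141541) - 20695 = -171012 - 20695 = -191707)
-5182 + j = -5182 - 191707 = -196889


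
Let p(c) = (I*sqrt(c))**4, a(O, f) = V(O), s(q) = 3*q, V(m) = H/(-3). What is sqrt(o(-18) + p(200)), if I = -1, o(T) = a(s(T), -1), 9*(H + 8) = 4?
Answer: 2*sqrt(810051)/9 ≈ 200.01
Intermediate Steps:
H = -68/9 (H = -8 + (1/9)*4 = -8 + 4/9 = -68/9 ≈ -7.5556)
V(m) = 68/27 (V(m) = -68/9/(-3) = -68/9*(-1/3) = 68/27)
a(O, f) = 68/27
o(T) = 68/27
p(c) = c**2 (p(c) = (-sqrt(c))**4 = c**2)
sqrt(o(-18) + p(200)) = sqrt(68/27 + 200**2) = sqrt(68/27 + 40000) = sqrt(1080068/27) = 2*sqrt(810051)/9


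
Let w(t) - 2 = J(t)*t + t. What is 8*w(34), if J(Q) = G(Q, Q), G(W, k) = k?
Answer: 9536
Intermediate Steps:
J(Q) = Q
w(t) = 2 + t + t² (w(t) = 2 + (t*t + t) = 2 + (t² + t) = 2 + (t + t²) = 2 + t + t²)
8*w(34) = 8*(2 + 34 + 34²) = 8*(2 + 34 + 1156) = 8*1192 = 9536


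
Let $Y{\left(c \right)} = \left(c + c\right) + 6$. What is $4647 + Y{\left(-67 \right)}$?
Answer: $4519$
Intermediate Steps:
$Y{\left(c \right)} = 6 + 2 c$ ($Y{\left(c \right)} = 2 c + 6 = 6 + 2 c$)
$4647 + Y{\left(-67 \right)} = 4647 + \left(6 + 2 \left(-67\right)\right) = 4647 + \left(6 - 134\right) = 4647 - 128 = 4519$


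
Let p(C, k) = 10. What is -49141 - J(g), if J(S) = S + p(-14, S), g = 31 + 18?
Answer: -49200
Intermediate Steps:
g = 49
J(S) = 10 + S (J(S) = S + 10 = 10 + S)
-49141 - J(g) = -49141 - (10 + 49) = -49141 - 1*59 = -49141 - 59 = -49200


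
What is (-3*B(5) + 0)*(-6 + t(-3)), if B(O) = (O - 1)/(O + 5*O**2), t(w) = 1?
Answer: 6/13 ≈ 0.46154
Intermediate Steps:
B(O) = (-1 + O)/(O + 5*O**2)
(-3*B(5) + 0)*(-6 + t(-3)) = (-3*(-1 + 5)/(5*(1 + 5*5)) + 0)*(-6 + 1) = (-3*4/(5*(1 + 25)) + 0)*(-5) = (-3*4/(5*26) + 0)*(-5) = (-3*2/65 + 0)*(-5) = (-6/65 + 0)*(-5) = -6/65*(-5) = 6/13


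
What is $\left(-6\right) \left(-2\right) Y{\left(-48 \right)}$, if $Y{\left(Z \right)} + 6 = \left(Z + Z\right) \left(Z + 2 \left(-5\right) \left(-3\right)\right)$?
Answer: $20664$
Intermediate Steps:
$Y{\left(Z \right)} = -6 + 2 Z \left(30 + Z\right)$ ($Y{\left(Z \right)} = -6 + \left(Z + Z\right) \left(Z + 2 \left(-5\right) \left(-3\right)\right) = -6 + 2 Z \left(Z - -30\right) = -6 + 2 Z \left(Z + 30\right) = -6 + 2 Z \left(30 + Z\right)$)
$\left(-6\right) \left(-2\right) Y{\left(-48 \right)} = \left(-6\right) \left(-2\right) \left(-6 + 2 \left(-48\right)^{2} + 60 \left(-48\right)\right) = 12 \left(-6 + 2 \cdot 2304 - 2880\right) = 12 \left(-6 + 4608 - 2880\right) = 12 \cdot 1722 = 20664$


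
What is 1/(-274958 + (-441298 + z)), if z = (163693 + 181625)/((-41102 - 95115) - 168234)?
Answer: -304451/218065200774 ≈ -1.3961e-6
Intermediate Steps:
z = -345318/304451 (z = 345318/(-136217 - 168234) = 345318/(-304451) = 345318*(-1/304451) = -345318/304451 ≈ -1.1342)
1/(-274958 + (-441298 + z)) = 1/(-274958 + (-441298 - 345318/304451)) = 1/(-274958 - 134353962716/304451) = 1/(-218065200774/304451) = -304451/218065200774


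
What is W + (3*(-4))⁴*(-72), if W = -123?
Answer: -1493115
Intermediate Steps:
W + (3*(-4))⁴*(-72) = -123 + (3*(-4))⁴*(-72) = -123 + (-12)⁴*(-72) = -123 + 20736*(-72) = -123 - 1492992 = -1493115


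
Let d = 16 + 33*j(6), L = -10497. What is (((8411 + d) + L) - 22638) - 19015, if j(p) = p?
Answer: -43525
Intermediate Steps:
d = 214 (d = 16 + 33*6 = 16 + 198 = 214)
(((8411 + d) + L) - 22638) - 19015 = (((8411 + 214) - 10497) - 22638) - 19015 = ((8625 - 10497) - 22638) - 19015 = (-1872 - 22638) - 19015 = -24510 - 19015 = -43525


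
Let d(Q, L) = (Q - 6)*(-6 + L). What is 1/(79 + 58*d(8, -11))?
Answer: -1/1893 ≈ -0.00052826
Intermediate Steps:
d(Q, L) = (-6 + L)*(-6 + Q) (d(Q, L) = (-6 + Q)*(-6 + L) = (-6 + L)*(-6 + Q))
1/(79 + 58*d(8, -11)) = 1/(79 + 58*(36 - 6*(-11) - 6*8 - 11*8)) = 1/(79 + 58*(36 + 66 - 48 - 88)) = 1/(79 + 58*(-34)) = 1/(79 - 1972) = 1/(-1893) = -1/1893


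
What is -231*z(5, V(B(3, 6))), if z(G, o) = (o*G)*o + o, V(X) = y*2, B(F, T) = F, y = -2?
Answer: -17556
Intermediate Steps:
V(X) = -4 (V(X) = -2*2 = -4)
z(G, o) = o + G*o**2 (z(G, o) = (G*o)*o + o = G*o**2 + o = o + G*o**2)
-231*z(5, V(B(3, 6))) = -(-924)*(1 + 5*(-4)) = -(-924)*(1 - 20) = -(-924)*(-19) = -231*76 = -17556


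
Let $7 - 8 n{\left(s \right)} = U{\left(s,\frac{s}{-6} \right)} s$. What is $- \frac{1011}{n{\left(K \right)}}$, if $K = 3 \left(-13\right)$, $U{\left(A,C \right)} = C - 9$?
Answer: $\frac{16176}{181} \approx 89.37$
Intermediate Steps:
$U{\left(A,C \right)} = -9 + C$
$K = -39$
$n{\left(s \right)} = \frac{7}{8} - \frac{s \left(-9 - \frac{s}{6}\right)}{8}$ ($n{\left(s \right)} = \frac{7}{8} - \frac{\left(-9 + \frac{s}{-6}\right) s}{8} = \frac{7}{8} - \frac{\left(-9 + s \left(- \frac{1}{6}\right)\right) s}{8} = \frac{7}{8} - \frac{\left(-9 - \frac{s}{6}\right) s}{8} = \frac{7}{8} - \frac{s \left(-9 - \frac{s}{6}\right)}{8}$)
$- \frac{1011}{n{\left(K \right)}} = - \frac{1011}{\frac{7}{8} + \frac{1}{48} \left(-39\right) \left(54 - 39\right)} = - \frac{1011}{\frac{7}{8} + \frac{1}{48} \left(-39\right) 15} = - \frac{1011}{\frac{7}{8} - \frac{195}{16}} = - \frac{1011}{- \frac{181}{16}} = \left(-1011\right) \left(- \frac{16}{181}\right) = \frac{16176}{181}$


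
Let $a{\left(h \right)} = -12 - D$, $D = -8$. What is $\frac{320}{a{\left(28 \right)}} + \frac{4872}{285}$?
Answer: $- \frac{5976}{95} \approx -62.905$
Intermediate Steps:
$a{\left(h \right)} = -4$ ($a{\left(h \right)} = -12 - -8 = -12 + 8 = -4$)
$\frac{320}{a{\left(28 \right)}} + \frac{4872}{285} = \frac{320}{-4} + \frac{4872}{285} = 320 \left(- \frac{1}{4}\right) + 4872 \cdot \frac{1}{285} = -80 + \frac{1624}{95} = - \frac{5976}{95}$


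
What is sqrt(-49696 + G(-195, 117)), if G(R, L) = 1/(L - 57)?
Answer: I*sqrt(44726385)/30 ≈ 222.93*I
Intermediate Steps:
G(R, L) = 1/(-57 + L)
sqrt(-49696 + G(-195, 117)) = sqrt(-49696 + 1/(-57 + 117)) = sqrt(-49696 + 1/60) = sqrt(-2981759/60) = I*sqrt(44726385)/30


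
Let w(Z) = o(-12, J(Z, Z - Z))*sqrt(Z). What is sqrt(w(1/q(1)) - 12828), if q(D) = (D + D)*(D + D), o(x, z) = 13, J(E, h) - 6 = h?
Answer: I*sqrt(51286)/2 ≈ 113.23*I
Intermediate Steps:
J(E, h) = 6 + h
q(D) = 4*D**2 (q(D) = (2*D)*(2*D) = 4*D**2)
w(Z) = 13*sqrt(Z)
sqrt(w(1/q(1)) - 12828) = sqrt(13*sqrt(1/(4*1**2)) - 12828) = sqrt(13*sqrt(1/(4*1)) - 12828) = sqrt(13*sqrt(1/4) - 12828) = sqrt(13*(1/2) - 12828) = sqrt(13/2 - 12828) = sqrt(-25643/2) = I*sqrt(51286)/2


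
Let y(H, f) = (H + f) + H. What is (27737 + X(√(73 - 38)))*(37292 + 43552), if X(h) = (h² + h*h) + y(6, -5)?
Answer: 2248595016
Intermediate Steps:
y(H, f) = f + 2*H
X(h) = 7 + 2*h² (X(h) = (h² + h*h) + (-5 + 2*6) = (h² + h²) + (-5 + 12) = 2*h² + 7 = 7 + 2*h²)
(27737 + X(√(73 - 38)))*(37292 + 43552) = (27737 + (7 + 2*(√(73 - 38))²))*(37292 + 43552) = (27737 + (7 + 2*(√35)²))*80844 = (27737 + (7 + 2*35))*80844 = (27737 + (7 + 70))*80844 = (27737 + 77)*80844 = 27814*80844 = 2248595016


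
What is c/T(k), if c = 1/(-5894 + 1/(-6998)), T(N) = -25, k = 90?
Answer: 6998/1031155325 ≈ 6.7866e-6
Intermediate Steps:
c = -6998/41246213 (c = 1/(-5894 - 1/6998) = 1/(-41246213/6998) = -6998/41246213 ≈ -0.00016966)
c/T(k) = -6998/41246213/(-25) = -6998/41246213*(-1/25) = 6998/1031155325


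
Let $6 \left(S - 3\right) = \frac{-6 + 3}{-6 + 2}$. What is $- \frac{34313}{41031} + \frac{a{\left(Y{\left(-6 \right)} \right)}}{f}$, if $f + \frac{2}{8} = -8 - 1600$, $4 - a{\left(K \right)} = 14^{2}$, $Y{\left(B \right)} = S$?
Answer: $- \frac{189223721}{263952423} \approx -0.71689$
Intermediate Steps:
$S = \frac{25}{8}$ ($S = 3 + \frac{\left(-6 + 3\right) \frac{1}{-6 + 2}}{6} = 3 + \frac{\left(-3\right) \frac{1}{-4}}{6} = 3 + \frac{\left(-3\right) \left(- \frac{1}{4}\right)}{6} = 3 + \frac{1}{6} \cdot \frac{3}{4} = 3 + \frac{1}{8} = \frac{25}{8} \approx 3.125$)
$Y{\left(B \right)} = \frac{25}{8}$
$a{\left(K \right)} = -192$ ($a{\left(K \right)} = 4 - 14^{2} = 4 - 196 = -192$)
$f = - \frac{6433}{4}$ ($f = - \frac{1}{4} - 1608 = - \frac{6433}{4} \approx -1608.3$)
$- \frac{34313}{41031} + \frac{a{\left(Y{\left(-6 \right)} \right)}}{f} = - \frac{34313}{41031} - \frac{192}{- \frac{6433}{4}} = \left(-34313\right) \frac{1}{41031} - - \frac{768}{6433} = - \frac{34313}{41031} + \frac{768}{6433} = - \frac{189223721}{263952423}$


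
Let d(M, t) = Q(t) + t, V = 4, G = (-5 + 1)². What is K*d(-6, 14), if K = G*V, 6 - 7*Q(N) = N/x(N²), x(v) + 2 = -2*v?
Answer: 1311680/1379 ≈ 951.18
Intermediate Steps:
G = 16 (G = (-4)² = 16)
x(v) = -2 - 2*v
Q(N) = 6/7 - N/(7*(-2 - 2*N²))
d(M, t) = t + (12 + t + 12*t²)/(14*(1 + t²)) (d(M, t) = (12 + t + 12*t²)/(14*(1 + t²)) + t = t + (12 + t + 12*t²)/(14*(1 + t²)))
K = 64 (K = 16*4 = 64)
K*d(-6, 14) = 64*((14 + 2*(1 + 14²)*(6 + 7*14))/(14*(1 + 14²))) = 64*((14 + 2*(1 + 196)*(6 + 98))/(14*(1 + 196))) = 64*((1/14)*(14 + 2*197*104)/197) = 64*((1/14)*(1/197)*(14 + 40976)) = 64*((1/14)*(1/197)*40990) = 64*(20495/1379) = 1311680/1379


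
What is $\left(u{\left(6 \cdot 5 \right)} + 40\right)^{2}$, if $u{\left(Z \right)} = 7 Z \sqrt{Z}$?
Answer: $1324600 + 16800 \sqrt{30} \approx 1.4166 \cdot 10^{6}$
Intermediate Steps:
$u{\left(Z \right)} = 7 Z^{\frac{3}{2}}$
$\left(u{\left(6 \cdot 5 \right)} + 40\right)^{2} = \left(7 \left(6 \cdot 5\right)^{\frac{3}{2}} + 40\right)^{2} = \left(7 \cdot 30^{\frac{3}{2}} + 40\right)^{2} = \left(7 \cdot 30 \sqrt{30} + 40\right)^{2} = \left(210 \sqrt{30} + 40\right)^{2} = \left(40 + 210 \sqrt{30}\right)^{2}$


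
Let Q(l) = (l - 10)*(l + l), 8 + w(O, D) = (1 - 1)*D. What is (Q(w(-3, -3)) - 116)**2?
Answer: 29584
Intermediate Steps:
w(O, D) = -8 (w(O, D) = -8 + (1 - 1)*D = -8 + 0*D = -8 + 0 = -8)
Q(l) = 2*l*(-10 + l) (Q(l) = (-10 + l)*(2*l) = 2*l*(-10 + l))
(Q(w(-3, -3)) - 116)**2 = (2*(-8)*(-10 - 8) - 116)**2 = (2*(-8)*(-18) - 116)**2 = (288 - 116)**2 = 172**2 = 29584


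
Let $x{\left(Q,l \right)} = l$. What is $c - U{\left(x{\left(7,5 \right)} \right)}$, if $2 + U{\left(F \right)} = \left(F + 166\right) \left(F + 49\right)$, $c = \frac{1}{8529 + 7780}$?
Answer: $- \frac{150564687}{16309} \approx -9232.0$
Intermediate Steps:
$c = \frac{1}{16309} \approx 6.1316 \cdot 10^{-5}$
$U{\left(F \right)} = -2 + \left(49 + F\right) \left(166 + F\right)$ ($U{\left(F \right)} = -2 + \left(F + 166\right) \left(F + 49\right) = -2 + \left(166 + F\right) \left(49 + F\right) = -2 + \left(49 + F\right) \left(166 + F\right)$)
$c - U{\left(x{\left(7,5 \right)} \right)} = \frac{1}{16309} - \left(8132 + 5^{2} + 215 \cdot 5\right) = \frac{1}{16309} - \left(8132 + 25 + 1075\right) = \frac{1}{16309} - 9232 = - \frac{150564687}{16309}$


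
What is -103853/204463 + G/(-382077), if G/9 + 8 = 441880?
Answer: -94755346145/8680067739 ≈ -10.916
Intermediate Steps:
G = 3976848 (G = -72 + 9*441880 = -72 + 3976920 = 3976848)
-103853/204463 + G/(-382077) = -103853/204463 + 3976848/(-382077) = -103853*1/204463 + 3976848*(-1/382077) = -103853/204463 - 441872/42453 = -94755346145/8680067739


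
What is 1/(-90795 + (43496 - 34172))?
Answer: -1/81471 ≈ -1.2274e-5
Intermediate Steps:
1/(-90795 + (43496 - 34172)) = 1/(-90795 + 9324) = 1/(-81471) = -1/81471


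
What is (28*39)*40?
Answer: 43680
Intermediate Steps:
(28*39)*40 = 1092*40 = 43680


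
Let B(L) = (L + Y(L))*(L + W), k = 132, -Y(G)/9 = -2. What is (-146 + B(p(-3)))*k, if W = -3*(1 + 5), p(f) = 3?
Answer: -60852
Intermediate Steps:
Y(G) = 18 (Y(G) = -9*(-2) = 18)
W = -18 (W = -3*6 = -18)
B(L) = (-18 + L)*(18 + L) (B(L) = (L + 18)*(L - 18) = (18 + L)*(-18 + L) = (-18 + L)*(18 + L))
(-146 + B(p(-3)))*k = (-146 + (-324 + 3**2))*132 = (-146 + (-324 + 9))*132 = (-146 - 315)*132 = -461*132 = -60852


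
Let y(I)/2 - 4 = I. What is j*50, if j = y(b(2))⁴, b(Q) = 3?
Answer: 1920800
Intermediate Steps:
y(I) = 8 + 2*I
j = 38416 (j = (8 + 2*3)⁴ = (8 + 6)⁴ = 14⁴ = 38416)
j*50 = 38416*50 = 1920800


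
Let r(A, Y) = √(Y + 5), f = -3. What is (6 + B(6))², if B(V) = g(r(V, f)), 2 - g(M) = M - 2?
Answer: (10 - √2)² ≈ 73.716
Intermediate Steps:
r(A, Y) = √(5 + Y)
g(M) = 4 - M (g(M) = 2 - (M - 2) = 2 - (-2 + M) = 2 + (2 - M) = 4 - M)
B(V) = 4 - √2 (B(V) = 4 - √(5 - 3) = 4 - √2)
(6 + B(6))² = (6 + (4 - √2))² = (10 - √2)²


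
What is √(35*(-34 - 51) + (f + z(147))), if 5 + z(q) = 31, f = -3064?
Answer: I*√6013 ≈ 77.544*I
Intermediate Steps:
z(q) = 26 (z(q) = -5 + 31 = 26)
√(35*(-34 - 51) + (f + z(147))) = √(35*(-34 - 51) + (-3064 + 26)) = √(35*(-85) - 3038) = √(-2975 - 3038) = √(-6013) = I*√6013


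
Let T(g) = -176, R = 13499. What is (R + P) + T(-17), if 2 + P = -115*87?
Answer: 3316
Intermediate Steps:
P = -10007 (P = -2 - 115*87 = -2 - 10005 = -10007)
(R + P) + T(-17) = (13499 - 10007) - 176 = 3492 - 176 = 3316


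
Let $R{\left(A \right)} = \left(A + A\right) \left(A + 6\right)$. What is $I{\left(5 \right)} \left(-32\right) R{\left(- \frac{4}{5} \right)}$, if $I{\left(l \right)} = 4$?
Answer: $\frac{26624}{25} \approx 1065.0$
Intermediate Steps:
$R{\left(A \right)} = 2 A \left(6 + A\right)$
$I{\left(5 \right)} \left(-32\right) R{\left(- \frac{4}{5} \right)} = 4 \left(-32\right) 2 \left(- \frac{4}{5}\right) \left(6 - \frac{4}{5}\right) = - 128 \cdot 2 \left(\left(-4\right) \frac{1}{5}\right) \left(6 - \frac{4}{5}\right) = - 128 \cdot 2 \left(- \frac{4}{5}\right) \left(6 - \frac{4}{5}\right) = - 128 \cdot 2 \left(- \frac{4}{5}\right) \frac{26}{5} = \left(-128\right) \left(- \frac{208}{25}\right) = \frac{26624}{25}$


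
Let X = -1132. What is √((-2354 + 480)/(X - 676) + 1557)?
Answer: √318313090/452 ≈ 39.472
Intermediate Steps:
√((-2354 + 480)/(X - 676) + 1557) = √((-2354 + 480)/(-1132 - 676) + 1557) = √(-1874/(-1808) + 1557) = √(-1874*(-1/1808) + 1557) = √(937/904 + 1557) = √(1408465/904) = √318313090/452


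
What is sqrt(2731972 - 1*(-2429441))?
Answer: sqrt(5161413) ≈ 2271.9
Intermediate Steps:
sqrt(2731972 - 1*(-2429441)) = sqrt(2731972 + 2429441) = sqrt(5161413)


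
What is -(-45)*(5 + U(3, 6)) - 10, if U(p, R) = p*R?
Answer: 1025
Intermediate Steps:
U(p, R) = R*p
-(-45)*(5 + U(3, 6)) - 10 = -(-45)*(5 + 6*3) - 10 = -(-45)*(5 + 18) - 10 = -(-45)*23 - 10 = -15*(-69) - 10 = 1035 - 10 = 1025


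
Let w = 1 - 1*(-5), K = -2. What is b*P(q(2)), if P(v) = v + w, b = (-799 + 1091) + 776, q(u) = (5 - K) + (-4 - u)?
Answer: 7476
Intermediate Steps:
w = 6 (w = 1 + 5 = 6)
q(u) = 3 - u (q(u) = (5 - 1*(-2)) + (-4 - u) = (5 + 2) + (-4 - u) = 7 + (-4 - u) = 3 - u)
b = 1068 (b = 292 + 776 = 1068)
P(v) = 6 + v (P(v) = v + 6 = 6 + v)
b*P(q(2)) = 1068*(6 + (3 - 1*2)) = 1068*(6 + (3 - 2)) = 1068*(6 + 1) = 1068*7 = 7476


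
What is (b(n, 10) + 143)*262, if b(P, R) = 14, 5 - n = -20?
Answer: 41134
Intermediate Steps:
n = 25 (n = 5 - 1*(-20) = 5 + 20 = 25)
(b(n, 10) + 143)*262 = (14 + 143)*262 = 157*262 = 41134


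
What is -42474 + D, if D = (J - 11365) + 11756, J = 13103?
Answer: -28980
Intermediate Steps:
D = 13494 (D = (13103 - 11365) + 11756 = 1738 + 11756 = 13494)
-42474 + D = -42474 + 13494 = -28980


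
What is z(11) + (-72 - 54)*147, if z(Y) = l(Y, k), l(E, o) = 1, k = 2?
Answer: -18521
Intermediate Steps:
z(Y) = 1
z(11) + (-72 - 54)*147 = 1 + (-72 - 54)*147 = 1 - 126*147 = 1 - 18522 = -18521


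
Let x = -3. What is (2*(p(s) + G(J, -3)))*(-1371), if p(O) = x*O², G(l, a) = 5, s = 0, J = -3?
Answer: -13710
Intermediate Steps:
p(O) = -3*O²
(2*(p(s) + G(J, -3)))*(-1371) = (2*(-3*0² + 5))*(-1371) = (2*(-3*0 + 5))*(-1371) = (2*(0 + 5))*(-1371) = (2*5)*(-1371) = 10*(-1371) = -13710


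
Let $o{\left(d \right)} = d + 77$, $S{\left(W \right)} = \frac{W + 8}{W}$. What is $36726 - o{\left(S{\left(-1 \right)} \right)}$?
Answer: $36656$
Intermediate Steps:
$S{\left(W \right)} = \frac{8 + W}{W}$
$o{\left(d \right)} = 77 + d$
$36726 - o{\left(S{\left(-1 \right)} \right)} = 36726 - \left(77 + \frac{8 - 1}{-1}\right) = 36726 - \left(77 - 7\right) = 36726 - 70 = 36656$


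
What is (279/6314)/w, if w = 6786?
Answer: 31/4760756 ≈ 6.5116e-6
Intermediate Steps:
(279/6314)/w = (279/6314)/6786 = (279*(1/6314))*(1/6786) = (279/6314)*(1/6786) = 31/4760756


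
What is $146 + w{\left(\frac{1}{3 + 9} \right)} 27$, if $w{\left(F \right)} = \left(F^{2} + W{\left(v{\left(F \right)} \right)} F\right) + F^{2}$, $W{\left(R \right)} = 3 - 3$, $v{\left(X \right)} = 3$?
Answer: $\frac{1171}{8} \approx 146.38$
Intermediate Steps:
$W{\left(R \right)} = 0$
$w{\left(F \right)} = 2 F^{2}$ ($w{\left(F \right)} = \left(F^{2} + 0 F\right) + F^{2} = \left(F^{2} + 0\right) + F^{2} = F^{2} + F^{2} = 2 F^{2}$)
$146 + w{\left(\frac{1}{3 + 9} \right)} 27 = 146 + 2 \left(\frac{1}{3 + 9}\right)^{2} \cdot 27 = 146 + 2 \left(\frac{1}{12}\right)^{2} \cdot 27 = 146 + \frac{2}{144} \cdot 27 = 146 + 2 \cdot \frac{1}{144} \cdot 27 = 146 + \frac{1}{72} \cdot 27 = 146 + \frac{3}{8} = \frac{1171}{8}$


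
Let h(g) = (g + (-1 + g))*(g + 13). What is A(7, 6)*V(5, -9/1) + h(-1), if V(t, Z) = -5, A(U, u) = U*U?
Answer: -281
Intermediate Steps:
A(U, u) = U**2
h(g) = (-1 + 2*g)*(13 + g)
A(7, 6)*V(5, -9/1) + h(-1) = 7**2*(-5) + (-13 + 2*(-1)**2 + 25*(-1)) = 49*(-5) + (-13 + 2*1 - 25) = -245 + (-13 + 2 - 25) = -245 - 36 = -281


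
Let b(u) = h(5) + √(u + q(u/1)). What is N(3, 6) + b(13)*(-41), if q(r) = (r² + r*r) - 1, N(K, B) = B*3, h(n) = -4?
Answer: 182 - 205*√14 ≈ -585.04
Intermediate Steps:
N(K, B) = 3*B
q(r) = -1 + 2*r² (q(r) = (r² + r²) - 1 = 2*r² - 1 = -1 + 2*r²)
b(u) = -4 + √(-1 + u + 2*u²) (b(u) = -4 + √(u + (-1 + 2*(u/1)²)) = -4 + √(u + (-1 + 2*(u*1)²)) = -4 + √(u + (-1 + 2*u²)) = -4 + √(-1 + u + 2*u²))
N(3, 6) + b(13)*(-41) = 3*6 + (-4 + √(-1 + 13 + 2*13²))*(-41) = 18 + (-4 + √(-1 + 13 + 2*169))*(-41) = 18 + (-4 + √(-1 + 13 + 338))*(-41) = 18 + (-4 + √350)*(-41) = 18 + (-4 + 5*√14)*(-41) = 18 + (164 - 205*√14) = 182 - 205*√14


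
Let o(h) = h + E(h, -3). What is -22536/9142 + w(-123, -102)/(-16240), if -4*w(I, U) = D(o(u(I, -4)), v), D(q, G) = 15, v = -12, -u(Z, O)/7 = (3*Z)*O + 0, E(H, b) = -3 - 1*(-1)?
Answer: -20911449/8483776 ≈ -2.4649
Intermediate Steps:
E(H, b) = -2 (E(H, b) = -3 + 1 = -2)
u(Z, O) = -21*O*Z (u(Z, O) = -7*((3*Z)*O + 0) = -7*(3*O*Z + 0) = -21*O*Z)
o(h) = -2 + h (o(h) = h - 2 = -2 + h)
w(I, U) = -15/4 (w(I, U) = -¼*15 = -15/4)
-22536/9142 + w(-123, -102)/(-16240) = -22536/9142 - 15/4/(-16240) = -22536*1/9142 - 15/4*(-1/16240) = -11268/4571 + 3/12992 = -20911449/8483776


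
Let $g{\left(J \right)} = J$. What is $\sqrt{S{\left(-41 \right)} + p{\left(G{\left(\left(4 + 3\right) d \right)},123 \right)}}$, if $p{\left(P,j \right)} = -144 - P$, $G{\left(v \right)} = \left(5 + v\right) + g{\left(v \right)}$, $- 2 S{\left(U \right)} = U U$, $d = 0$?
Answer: $\frac{i \sqrt{3958}}{2} \approx 31.456 i$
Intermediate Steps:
$S{\left(U \right)} = - \frac{U^{2}}{2}$ ($S{\left(U \right)} = - \frac{U U}{2} = - \frac{U^{2}}{2}$)
$G{\left(v \right)} = 5 + 2 v$ ($G{\left(v \right)} = \left(5 + v\right) + v = 5 + 2 v$)
$\sqrt{S{\left(-41 \right)} + p{\left(G{\left(\left(4 + 3\right) d \right)},123 \right)}} = \sqrt{- \frac{\left(-41\right)^{2}}{2} - \left(149 + 2 \left(4 + 3\right) 0\right)} = \sqrt{\left(- \frac{1}{2}\right) 1681 - \left(149 + 2 \cdot 7 \cdot 0\right)} = \sqrt{- \frac{1681}{2} - \left(149 + 0\right)} = \sqrt{- \frac{1681}{2} - 149} = \sqrt{- \frac{1979}{2}} = \frac{i \sqrt{3958}}{2}$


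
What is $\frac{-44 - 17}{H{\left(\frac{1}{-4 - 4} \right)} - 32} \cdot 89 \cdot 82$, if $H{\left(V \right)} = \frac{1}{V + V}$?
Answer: $\frac{222589}{18} \approx 12366.0$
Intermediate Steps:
$H{\left(V \right)} = \frac{1}{2 V}$
$\frac{-44 - 17}{H{\left(\frac{1}{-4 - 4} \right)} - 32} \cdot 89 \cdot 82 = \frac{-44 - 17}{\frac{1}{2 \frac{1}{-4 - 4}} - 32} \cdot 89 \cdot 82 = - \frac{61}{\frac{1}{2 \frac{1}{-8}} - 32} \cdot 89 \cdot 82 = - \frac{61}{\frac{1}{2 \left(- \frac{1}{8}\right)} - 32} \cdot 89 \cdot 82 = - \frac{61}{\frac{1}{2} \left(-8\right) - 32} \cdot 89 \cdot 82 = - \frac{61}{-4 - 32} \cdot 89 \cdot 82 = - \frac{61}{-36} \cdot 89 \cdot 82 = \left(-61\right) \left(- \frac{1}{36}\right) 89 \cdot 82 = \frac{61}{36} \cdot 89 \cdot 82 = \frac{5429}{36} \cdot 82 = \frac{222589}{18}$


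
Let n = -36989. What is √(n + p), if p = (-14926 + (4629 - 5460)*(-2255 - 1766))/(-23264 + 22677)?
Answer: 2*I*√3674483229/587 ≈ 206.53*I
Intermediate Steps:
p = -3326525/587 (p = (-14926 - 831*(-4021))/(-587) = (-14926 + 3341451)*(-1/587) = 3326525*(-1/587) = -3326525/587 ≈ -5667.0)
√(n + p) = √(-36989 - 3326525/587) = √(-25039068/587) = 2*I*√3674483229/587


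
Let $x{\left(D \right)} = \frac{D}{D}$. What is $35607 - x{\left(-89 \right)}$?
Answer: $35606$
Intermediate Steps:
$x{\left(D \right)} = 1$
$35607 - x{\left(-89 \right)} = 35607 - 1 = 35606$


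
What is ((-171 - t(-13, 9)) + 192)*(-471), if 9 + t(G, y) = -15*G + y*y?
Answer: 115866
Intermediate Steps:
t(G, y) = -9 + y² - 15*G (t(G, y) = -9 + (-15*G + y*y) = -9 + (-15*G + y²) = -9 + (y² - 15*G) = -9 + y² - 15*G)
((-171 - t(-13, 9)) + 192)*(-471) = ((-171 - (-9 + 9² - 15*(-13))) + 192)*(-471) = ((-171 - (-9 + 81 + 195)) + 192)*(-471) = ((-171 - 1*267) + 192)*(-471) = ((-171 - 267) + 192)*(-471) = (-438 + 192)*(-471) = -246*(-471) = 115866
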